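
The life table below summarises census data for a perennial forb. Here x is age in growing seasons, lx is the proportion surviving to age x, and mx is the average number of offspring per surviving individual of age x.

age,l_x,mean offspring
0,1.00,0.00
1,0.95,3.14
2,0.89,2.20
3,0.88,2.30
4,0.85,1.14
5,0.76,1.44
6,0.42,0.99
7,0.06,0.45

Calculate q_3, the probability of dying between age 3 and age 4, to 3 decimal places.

q_3 = (l_3 − l_4) / l_3 = (0.88 − 0.85) / 0.88
     = 0.03 / 0.88 = 0.034091… → 0.034

0.034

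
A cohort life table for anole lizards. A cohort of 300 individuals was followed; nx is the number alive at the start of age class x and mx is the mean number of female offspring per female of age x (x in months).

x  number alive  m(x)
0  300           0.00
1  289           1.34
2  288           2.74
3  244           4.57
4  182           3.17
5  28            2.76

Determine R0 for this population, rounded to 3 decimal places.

lx = nx/n0 = nx/300: 1, 0.96333…, 0.96, 0.81333…, 0.60667…, 0.09333…
lx·mx by age: 0, 1.290867…, 2.6304, 3.716933…, 1.923133…, 0.2576…
R0 = Σ lx·mx = 9.818933… → 9.819

9.819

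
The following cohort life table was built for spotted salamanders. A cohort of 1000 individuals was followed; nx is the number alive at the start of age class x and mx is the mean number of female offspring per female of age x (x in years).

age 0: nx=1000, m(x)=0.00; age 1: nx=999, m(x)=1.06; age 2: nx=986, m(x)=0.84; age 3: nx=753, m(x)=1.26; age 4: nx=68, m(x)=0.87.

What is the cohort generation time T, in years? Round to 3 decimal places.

lx = nx/n0 = nx/1000: 1, 0.999, 0.986, 0.753, 0.068
lx·mx: 0, 1.05894, 0.82824, 0.94878, 0.05916 → R0 = 2.89512
x·lx·mx: 0, 1.05894, 1.65648, 2.84634, 0.23664 → Σ = 5.7984
T = 5.7984 / 2.89512 = 2.002819… → 2.003

2.003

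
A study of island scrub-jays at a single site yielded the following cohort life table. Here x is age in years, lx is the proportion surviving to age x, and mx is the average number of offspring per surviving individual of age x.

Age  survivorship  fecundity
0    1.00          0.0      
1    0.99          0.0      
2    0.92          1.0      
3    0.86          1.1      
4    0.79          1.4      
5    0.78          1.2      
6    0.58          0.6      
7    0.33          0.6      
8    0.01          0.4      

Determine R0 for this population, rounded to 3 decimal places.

4.458

lx·mx by age: 0, 0, 0.92, 0.946, 1.106, 0.936, 0.348, 0.198, 0.004
R0 = Σ lx·mx = 4.458 → 4.458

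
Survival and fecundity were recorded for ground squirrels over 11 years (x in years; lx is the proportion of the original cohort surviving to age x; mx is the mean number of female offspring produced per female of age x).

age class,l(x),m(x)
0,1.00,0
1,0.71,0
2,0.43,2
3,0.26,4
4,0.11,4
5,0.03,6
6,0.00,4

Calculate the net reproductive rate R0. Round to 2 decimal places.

2.52

lx·mx by age: 0, 0, 0.86, 1.04, 0.44, 0.18, 0
R0 = Σ lx·mx = 2.52 → 2.52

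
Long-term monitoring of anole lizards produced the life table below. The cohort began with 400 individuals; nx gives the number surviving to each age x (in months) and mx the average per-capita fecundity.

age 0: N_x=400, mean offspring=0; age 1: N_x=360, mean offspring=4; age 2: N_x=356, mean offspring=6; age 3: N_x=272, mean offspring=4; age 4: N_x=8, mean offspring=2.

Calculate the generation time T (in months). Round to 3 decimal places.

lx = nx/n0 = nx/400: 1, 0.9, 0.89, 0.68, 0.02
lx·mx: 0, 3.6, 5.34, 2.72, 0.04 → R0 = 11.7
x·lx·mx: 0, 3.6, 10.68, 8.16, 0.16 → Σ = 22.6
T = 22.6 / 11.7 = 1.931624… → 1.932

1.932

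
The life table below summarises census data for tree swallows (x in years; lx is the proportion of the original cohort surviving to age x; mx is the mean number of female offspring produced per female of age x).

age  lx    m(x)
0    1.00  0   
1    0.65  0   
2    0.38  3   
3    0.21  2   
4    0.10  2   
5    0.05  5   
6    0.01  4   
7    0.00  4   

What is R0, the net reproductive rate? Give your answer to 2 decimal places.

2.05

lx·mx by age: 0, 0, 1.14, 0.42, 0.2, 0.25, 0.04, 0
R0 = Σ lx·mx = 2.05 → 2.05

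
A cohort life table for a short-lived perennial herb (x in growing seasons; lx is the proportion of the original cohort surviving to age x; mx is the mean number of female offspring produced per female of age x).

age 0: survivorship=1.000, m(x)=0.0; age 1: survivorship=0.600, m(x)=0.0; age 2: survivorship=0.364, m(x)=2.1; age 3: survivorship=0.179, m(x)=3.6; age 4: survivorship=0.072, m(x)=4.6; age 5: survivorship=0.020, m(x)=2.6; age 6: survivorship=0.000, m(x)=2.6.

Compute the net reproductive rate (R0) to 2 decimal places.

1.79

lx·mx by age: 0, 0, 0.7644, 0.6444, 0.3312, 0.052, 0
R0 = Σ lx·mx = 1.792 → 1.79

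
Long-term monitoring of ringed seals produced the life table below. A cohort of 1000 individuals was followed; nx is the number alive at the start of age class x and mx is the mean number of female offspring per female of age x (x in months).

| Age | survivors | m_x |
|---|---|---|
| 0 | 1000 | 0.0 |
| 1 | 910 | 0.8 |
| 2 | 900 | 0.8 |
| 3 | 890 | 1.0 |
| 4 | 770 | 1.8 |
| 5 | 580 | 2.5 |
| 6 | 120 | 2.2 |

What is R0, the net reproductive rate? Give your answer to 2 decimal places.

lx = nx/n0 = nx/1000: 1, 0.91, 0.9, 0.89, 0.77, 0.58, 0.12
lx·mx by age: 0, 0.728, 0.72, 0.89, 1.386, 1.45, 0.264
R0 = Σ lx·mx = 5.438 → 5.44

5.44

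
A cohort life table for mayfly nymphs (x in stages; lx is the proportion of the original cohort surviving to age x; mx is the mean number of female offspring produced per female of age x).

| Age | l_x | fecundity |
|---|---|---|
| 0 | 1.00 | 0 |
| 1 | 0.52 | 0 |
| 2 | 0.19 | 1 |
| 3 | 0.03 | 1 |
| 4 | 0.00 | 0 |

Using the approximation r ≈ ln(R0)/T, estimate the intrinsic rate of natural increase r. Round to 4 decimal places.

-0.7087

R0 = Σ lx·mx = 0 + 0 + 0.19 + 0.03 + 0 = 0.22
Σ x·lx·mx = 0.47; T = 0.47/0.22 = 2.13636…
r ≈ ln(R0)/T = ln(0.22)/2.13636… = -0.708741… → -0.7087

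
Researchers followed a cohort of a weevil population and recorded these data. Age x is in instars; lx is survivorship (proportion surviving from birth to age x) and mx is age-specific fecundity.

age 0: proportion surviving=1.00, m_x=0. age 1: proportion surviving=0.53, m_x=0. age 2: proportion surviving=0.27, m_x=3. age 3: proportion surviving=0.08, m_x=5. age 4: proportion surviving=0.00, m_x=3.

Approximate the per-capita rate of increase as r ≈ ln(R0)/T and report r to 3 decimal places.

0.082

R0 = Σ lx·mx = 0 + 0 + 0.81 + 0.4 + 0 = 1.21
Σ x·lx·mx = 2.82; T = 2.82/1.21 = 2.33058…
r ≈ ln(R0)/T = ln(1.21)/2.33058… = 0.08179… → 0.082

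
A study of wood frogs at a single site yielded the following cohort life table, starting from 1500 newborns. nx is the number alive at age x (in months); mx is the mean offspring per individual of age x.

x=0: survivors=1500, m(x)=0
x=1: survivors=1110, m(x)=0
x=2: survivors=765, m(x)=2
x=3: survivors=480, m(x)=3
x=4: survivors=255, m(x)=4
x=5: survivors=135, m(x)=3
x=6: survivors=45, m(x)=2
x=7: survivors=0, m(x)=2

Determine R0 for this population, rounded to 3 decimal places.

2.990

lx = nx/n0 = nx/1500: 1, 0.74, 0.51, 0.32, 0.17, 0.09, 0.03, 0
lx·mx by age: 0, 0, 1.02, 0.96, 0.68, 0.27, 0.06, 0
R0 = Σ lx·mx = 2.99 → 2.990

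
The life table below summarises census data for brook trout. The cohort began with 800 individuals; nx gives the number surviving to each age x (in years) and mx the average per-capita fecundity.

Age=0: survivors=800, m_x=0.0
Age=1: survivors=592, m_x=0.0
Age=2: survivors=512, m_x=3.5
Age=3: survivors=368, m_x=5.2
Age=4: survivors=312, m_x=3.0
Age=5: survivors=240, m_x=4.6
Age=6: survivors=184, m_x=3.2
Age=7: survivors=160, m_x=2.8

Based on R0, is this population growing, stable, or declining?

lx = nx/n0 = nx/800: 1, 0.74, 0.64, 0.46, 0.39, 0.3, 0.23, 0.2
R0 = Σ lx·mx = 0 + 0 + 2.24 + 2.392 + 1.17 + 1.38 + 0.736 + 0.56 = 8.478
R0 > 1, so the population is growing.

growing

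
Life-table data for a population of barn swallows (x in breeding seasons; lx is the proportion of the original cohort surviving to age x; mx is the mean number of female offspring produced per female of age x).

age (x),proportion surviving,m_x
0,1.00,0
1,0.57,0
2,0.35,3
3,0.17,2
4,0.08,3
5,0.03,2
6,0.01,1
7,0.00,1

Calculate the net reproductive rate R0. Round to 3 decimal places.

1.700

lx·mx by age: 0, 0, 1.05, 0.34, 0.24, 0.06, 0.01, 0
R0 = Σ lx·mx = 1.7 → 1.700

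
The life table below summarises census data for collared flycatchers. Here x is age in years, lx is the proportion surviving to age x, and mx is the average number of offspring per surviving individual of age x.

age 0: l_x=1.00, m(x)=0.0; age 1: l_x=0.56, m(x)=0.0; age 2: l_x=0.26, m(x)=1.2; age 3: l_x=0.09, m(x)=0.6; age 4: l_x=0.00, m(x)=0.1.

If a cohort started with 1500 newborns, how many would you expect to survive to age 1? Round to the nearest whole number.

Expected survivors = N0 · l_1 = 1500 × 0.56 = 840 → 840

840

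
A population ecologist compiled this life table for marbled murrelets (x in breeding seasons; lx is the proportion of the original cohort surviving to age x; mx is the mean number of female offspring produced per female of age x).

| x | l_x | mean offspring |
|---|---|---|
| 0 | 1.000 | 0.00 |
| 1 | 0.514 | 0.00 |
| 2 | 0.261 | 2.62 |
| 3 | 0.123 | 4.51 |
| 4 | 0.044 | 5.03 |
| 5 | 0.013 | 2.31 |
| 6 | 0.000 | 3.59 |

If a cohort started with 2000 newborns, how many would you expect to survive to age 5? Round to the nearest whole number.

Expected survivors = N0 · l_5 = 2000 × 0.013 = 26 → 26

26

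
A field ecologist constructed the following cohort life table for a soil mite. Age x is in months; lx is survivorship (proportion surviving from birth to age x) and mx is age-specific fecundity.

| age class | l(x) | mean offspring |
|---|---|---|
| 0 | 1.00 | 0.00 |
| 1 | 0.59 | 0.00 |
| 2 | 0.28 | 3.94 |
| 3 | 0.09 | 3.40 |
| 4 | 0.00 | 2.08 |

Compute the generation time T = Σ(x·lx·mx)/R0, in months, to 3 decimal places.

lx·mx: 0, 0, 1.1032, 0.306, 0 → R0 = 1.4092
x·lx·mx: 0, 0, 2.2064, 0.918, 0 → Σ = 3.1244
T = 3.1244 / 1.4092 = 2.217144… → 2.217

2.217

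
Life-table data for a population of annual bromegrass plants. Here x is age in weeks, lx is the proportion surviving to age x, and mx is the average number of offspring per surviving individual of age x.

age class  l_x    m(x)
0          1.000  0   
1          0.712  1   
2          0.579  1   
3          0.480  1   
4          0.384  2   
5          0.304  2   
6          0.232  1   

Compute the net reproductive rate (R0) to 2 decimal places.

lx·mx by age: 0, 0.712, 0.579, 0.48, 0.768, 0.608, 0.232
R0 = Σ lx·mx = 3.379 → 3.38

3.38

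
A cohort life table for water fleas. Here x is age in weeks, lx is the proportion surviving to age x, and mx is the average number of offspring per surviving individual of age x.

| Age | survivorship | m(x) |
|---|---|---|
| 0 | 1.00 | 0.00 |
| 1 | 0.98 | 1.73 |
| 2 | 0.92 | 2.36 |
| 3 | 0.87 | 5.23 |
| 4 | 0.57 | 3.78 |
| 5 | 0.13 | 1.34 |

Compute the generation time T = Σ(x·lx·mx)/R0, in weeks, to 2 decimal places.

lx·mx: 0, 1.6954, 2.1712, 4.5501, 2.1546, 0.1742 → R0 = 10.7455
x·lx·mx: 0, 1.6954, 4.3424, 13.6503, 8.6184, 0.871 → Σ = 29.1775
T = 29.1775 / 10.7455 = 2.715323… → 2.72

2.72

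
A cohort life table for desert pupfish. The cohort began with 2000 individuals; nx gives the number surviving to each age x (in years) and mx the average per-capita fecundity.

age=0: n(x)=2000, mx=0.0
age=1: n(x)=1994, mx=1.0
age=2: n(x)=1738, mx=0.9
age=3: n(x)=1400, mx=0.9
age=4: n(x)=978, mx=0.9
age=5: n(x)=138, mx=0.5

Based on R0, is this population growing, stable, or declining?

lx = nx/n0 = nx/2000: 1, 0.997, 0.869, 0.7, 0.489, 0.069
R0 = Σ lx·mx = 0 + 0.997 + 0.7821 + 0.63 + 0.4401 + 0.0345 = 2.8837
R0 > 1, so the population is growing.

growing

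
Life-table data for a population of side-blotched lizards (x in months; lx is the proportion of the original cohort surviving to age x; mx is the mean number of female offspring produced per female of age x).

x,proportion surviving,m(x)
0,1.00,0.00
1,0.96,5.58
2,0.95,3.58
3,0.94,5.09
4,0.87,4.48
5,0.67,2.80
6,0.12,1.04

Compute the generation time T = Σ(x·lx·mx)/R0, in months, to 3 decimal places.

2.687

lx·mx: 0, 5.3568, 3.401, 4.7846, 3.8976, 1.876, 0.1248 → R0 = 19.4408
x·lx·mx: 0, 5.3568, 6.802, 14.3538, 15.5904, 9.38, 0.7488 → Σ = 52.2318
T = 52.2318 / 19.4408 = 2.68671… → 2.687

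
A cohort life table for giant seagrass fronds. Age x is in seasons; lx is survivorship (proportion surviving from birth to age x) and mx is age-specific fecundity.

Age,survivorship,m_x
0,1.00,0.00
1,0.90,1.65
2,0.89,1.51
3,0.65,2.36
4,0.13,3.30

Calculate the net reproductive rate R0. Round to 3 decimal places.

lx·mx by age: 0, 1.485, 1.3439, 1.534, 0.429
R0 = Σ lx·mx = 4.7919 → 4.792

4.792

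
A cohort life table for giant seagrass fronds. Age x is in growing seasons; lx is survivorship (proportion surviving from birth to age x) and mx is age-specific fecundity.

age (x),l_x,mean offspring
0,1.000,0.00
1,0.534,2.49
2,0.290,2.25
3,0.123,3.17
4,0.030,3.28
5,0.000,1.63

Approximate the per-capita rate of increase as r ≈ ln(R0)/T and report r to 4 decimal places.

0.5322

R0 = Σ lx·mx = 0 + 1.32966 + 0.6525 + 0.38991 + 0.0984 + 0 = 2.47047
Σ x·lx·mx = 4.19799; T = 4.19799/2.47047 = 1.69927…
r ≈ ln(R0)/T = ln(2.47047)/1.69927… = 0.532234… → 0.5322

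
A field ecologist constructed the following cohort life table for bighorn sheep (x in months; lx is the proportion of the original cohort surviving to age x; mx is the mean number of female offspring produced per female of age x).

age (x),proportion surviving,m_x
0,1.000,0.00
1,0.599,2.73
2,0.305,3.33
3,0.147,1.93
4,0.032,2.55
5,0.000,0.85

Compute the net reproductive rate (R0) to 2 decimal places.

lx·mx by age: 0, 1.63527, 1.01565, 0.28371, 0.0816, 0
R0 = Σ lx·mx = 3.01623 → 3.02

3.02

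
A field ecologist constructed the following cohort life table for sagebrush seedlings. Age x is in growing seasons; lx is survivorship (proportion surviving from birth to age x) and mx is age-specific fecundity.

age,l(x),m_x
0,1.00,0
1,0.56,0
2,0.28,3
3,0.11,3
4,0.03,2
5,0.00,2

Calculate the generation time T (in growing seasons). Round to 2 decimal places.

2.37

lx·mx: 0, 0, 0.84, 0.33, 0.06, 0 → R0 = 1.23
x·lx·mx: 0, 0, 1.68, 0.99, 0.24, 0 → Σ = 2.91
T = 2.91 / 1.23 = 2.365854… → 2.37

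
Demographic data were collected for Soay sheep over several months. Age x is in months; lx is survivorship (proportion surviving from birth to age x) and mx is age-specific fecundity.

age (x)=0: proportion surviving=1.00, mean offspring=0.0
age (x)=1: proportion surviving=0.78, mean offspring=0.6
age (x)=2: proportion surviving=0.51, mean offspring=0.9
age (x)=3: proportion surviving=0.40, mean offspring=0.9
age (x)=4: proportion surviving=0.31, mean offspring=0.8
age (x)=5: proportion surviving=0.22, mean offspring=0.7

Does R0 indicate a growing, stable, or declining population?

R0 = Σ lx·mx = 0 + 0.468 + 0.459 + 0.36 + 0.248 + 0.154 = 1.689
R0 > 1, so the population is growing.

growing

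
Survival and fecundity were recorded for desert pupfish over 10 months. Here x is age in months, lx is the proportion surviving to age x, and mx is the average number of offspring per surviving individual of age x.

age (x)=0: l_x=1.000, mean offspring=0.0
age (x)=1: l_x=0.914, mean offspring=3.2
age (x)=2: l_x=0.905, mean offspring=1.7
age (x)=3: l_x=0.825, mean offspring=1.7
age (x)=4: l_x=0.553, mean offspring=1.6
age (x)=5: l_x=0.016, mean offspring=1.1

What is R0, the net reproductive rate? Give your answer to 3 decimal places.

6.768

lx·mx by age: 0, 2.9248, 1.5385, 1.4025, 0.8848, 0.0176
R0 = Σ lx·mx = 6.7682 → 6.768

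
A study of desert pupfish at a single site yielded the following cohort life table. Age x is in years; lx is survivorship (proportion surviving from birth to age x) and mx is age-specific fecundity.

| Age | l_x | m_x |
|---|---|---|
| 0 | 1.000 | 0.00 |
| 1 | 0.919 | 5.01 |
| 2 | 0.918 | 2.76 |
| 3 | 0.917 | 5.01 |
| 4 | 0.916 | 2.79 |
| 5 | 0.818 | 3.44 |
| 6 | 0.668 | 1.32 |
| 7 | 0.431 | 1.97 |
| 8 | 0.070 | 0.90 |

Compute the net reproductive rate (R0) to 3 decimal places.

18.895

lx·mx by age: 0, 4.60419, 2.53368, 4.59417, 2.55564, 2.81392, 0.88176, 0.84907, 0.063
R0 = Σ lx·mx = 18.89543 → 18.895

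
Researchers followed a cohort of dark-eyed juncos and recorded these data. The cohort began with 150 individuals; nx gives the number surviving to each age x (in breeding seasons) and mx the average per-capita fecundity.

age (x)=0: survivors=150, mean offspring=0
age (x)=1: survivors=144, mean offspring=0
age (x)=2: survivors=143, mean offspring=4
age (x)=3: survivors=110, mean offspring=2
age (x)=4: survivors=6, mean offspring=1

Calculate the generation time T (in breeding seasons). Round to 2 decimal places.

lx = nx/n0 = nx/150: 1, 0.96, 0.95333…, 0.73333…, 0.04
lx·mx: 0, 0, 3.813333…, 1.466667…, 0.04 → R0 = 5.32…
x·lx·mx: 0, 0, 7.626667…, 4.4…, 0.16 → Σ = 12.186667…
T = 12.186667… / 5.32… = 2.290727… → 2.29

2.29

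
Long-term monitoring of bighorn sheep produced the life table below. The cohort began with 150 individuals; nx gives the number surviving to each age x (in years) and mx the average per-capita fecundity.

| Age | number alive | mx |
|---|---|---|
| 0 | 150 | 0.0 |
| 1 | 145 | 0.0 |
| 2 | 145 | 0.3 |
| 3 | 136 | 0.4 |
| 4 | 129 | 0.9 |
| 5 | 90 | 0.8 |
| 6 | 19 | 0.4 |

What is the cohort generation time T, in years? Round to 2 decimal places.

lx = nx/n0 = nx/150: 1, 0.96667…, 0.96667…, 0.90667…, 0.86, 0.6, 0.12667…
lx·mx: 0, 0, 0.29…, 0.362667…, 0.774, 0.48, 0.050667… → R0 = 1.957333…
x·lx·mx: 0, 0, 0.58…, 1.088…, 3.096, 2.4, 0.304… → Σ = 7.468…
T = 7.468… / 1.957333… = 3.815395… → 3.82

3.82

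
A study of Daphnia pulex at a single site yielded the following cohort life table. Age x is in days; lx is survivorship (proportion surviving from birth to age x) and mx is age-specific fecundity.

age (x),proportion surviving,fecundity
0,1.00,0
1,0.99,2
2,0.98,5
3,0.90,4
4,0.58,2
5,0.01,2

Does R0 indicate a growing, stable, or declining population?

growing

R0 = Σ lx·mx = 0 + 1.98 + 4.9 + 3.6 + 1.16 + 0.02 = 11.66
R0 > 1, so the population is growing.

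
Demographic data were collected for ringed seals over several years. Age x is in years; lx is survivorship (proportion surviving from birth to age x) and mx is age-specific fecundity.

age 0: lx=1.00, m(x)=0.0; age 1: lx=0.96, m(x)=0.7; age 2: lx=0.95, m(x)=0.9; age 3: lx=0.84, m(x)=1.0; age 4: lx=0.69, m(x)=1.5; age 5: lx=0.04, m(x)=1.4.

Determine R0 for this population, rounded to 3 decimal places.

3.458

lx·mx by age: 0, 0.672, 0.855, 0.84, 1.035, 0.056
R0 = Σ lx·mx = 3.458 → 3.458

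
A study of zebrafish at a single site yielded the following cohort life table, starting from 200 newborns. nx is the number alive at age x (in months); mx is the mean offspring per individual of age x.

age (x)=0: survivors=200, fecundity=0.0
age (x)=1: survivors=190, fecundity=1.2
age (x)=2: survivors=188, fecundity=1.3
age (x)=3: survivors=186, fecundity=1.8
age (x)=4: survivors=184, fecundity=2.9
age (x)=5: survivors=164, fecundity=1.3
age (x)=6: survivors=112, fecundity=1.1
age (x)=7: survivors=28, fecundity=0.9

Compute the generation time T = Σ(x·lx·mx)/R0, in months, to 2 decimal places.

3.43

lx = nx/n0 = nx/200: 1, 0.95, 0.94, 0.93, 0.92, 0.82, 0.56, 0.14
lx·mx: 0, 1.14, 1.222, 1.674, 2.668, 1.066, 0.616, 0.126 → R0 = 8.512
x·lx·mx: 0, 1.14, 2.444, 5.022, 10.672, 5.33, 3.696, 0.882 → Σ = 29.186
T = 29.186 / 8.512 = 3.428806… → 3.43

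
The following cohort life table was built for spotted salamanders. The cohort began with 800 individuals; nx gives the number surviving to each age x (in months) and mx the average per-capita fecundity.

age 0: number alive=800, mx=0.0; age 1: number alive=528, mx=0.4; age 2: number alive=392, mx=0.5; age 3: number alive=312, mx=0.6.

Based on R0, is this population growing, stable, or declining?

lx = nx/n0 = nx/800: 1, 0.66, 0.49, 0.39
R0 = Σ lx·mx = 0 + 0.264 + 0.245 + 0.234 = 0.743
R0 < 1, so the population is declining.

declining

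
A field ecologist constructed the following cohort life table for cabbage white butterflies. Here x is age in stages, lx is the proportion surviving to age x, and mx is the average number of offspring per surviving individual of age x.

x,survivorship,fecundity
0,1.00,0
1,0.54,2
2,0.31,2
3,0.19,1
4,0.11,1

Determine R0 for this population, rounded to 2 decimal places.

lx·mx by age: 0, 1.08, 0.62, 0.19, 0.11
R0 = Σ lx·mx = 2 → 2.00

2.00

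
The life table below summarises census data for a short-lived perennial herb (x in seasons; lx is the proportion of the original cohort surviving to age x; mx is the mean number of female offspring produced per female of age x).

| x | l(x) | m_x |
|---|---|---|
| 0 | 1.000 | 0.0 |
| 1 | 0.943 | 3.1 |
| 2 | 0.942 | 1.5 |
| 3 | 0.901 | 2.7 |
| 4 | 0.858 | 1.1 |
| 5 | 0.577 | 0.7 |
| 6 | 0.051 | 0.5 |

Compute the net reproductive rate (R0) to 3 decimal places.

8.142

lx·mx by age: 0, 2.9233, 1.413, 2.4327, 0.9438, 0.4039, 0.0255
R0 = Σ lx·mx = 8.1422 → 8.142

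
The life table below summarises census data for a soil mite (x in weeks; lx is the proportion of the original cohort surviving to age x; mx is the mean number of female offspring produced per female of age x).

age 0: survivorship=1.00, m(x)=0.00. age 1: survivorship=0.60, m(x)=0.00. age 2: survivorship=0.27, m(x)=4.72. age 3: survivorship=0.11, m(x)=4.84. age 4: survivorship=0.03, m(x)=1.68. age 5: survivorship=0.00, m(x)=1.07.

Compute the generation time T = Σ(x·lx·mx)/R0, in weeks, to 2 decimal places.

lx·mx: 0, 0, 1.2744, 0.5324, 0.0504, 0 → R0 = 1.8572
x·lx·mx: 0, 0, 2.5488, 1.5972, 0.2016, 0 → Σ = 4.3476
T = 4.3476 / 1.8572 = 2.340943… → 2.34

2.34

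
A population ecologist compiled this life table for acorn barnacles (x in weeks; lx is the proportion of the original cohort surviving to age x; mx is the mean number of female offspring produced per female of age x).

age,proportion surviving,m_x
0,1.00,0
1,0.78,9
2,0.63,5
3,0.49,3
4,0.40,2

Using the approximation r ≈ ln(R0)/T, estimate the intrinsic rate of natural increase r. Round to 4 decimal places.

1.4983

R0 = Σ lx·mx = 0 + 7.02 + 3.15 + 1.47 + 0.8 = 12.44
Σ x·lx·mx = 20.93; T = 20.93/12.44 = 1.68248…
r ≈ ln(R0)/T = ln(12.44)/1.68248… = 1.498338… → 1.4983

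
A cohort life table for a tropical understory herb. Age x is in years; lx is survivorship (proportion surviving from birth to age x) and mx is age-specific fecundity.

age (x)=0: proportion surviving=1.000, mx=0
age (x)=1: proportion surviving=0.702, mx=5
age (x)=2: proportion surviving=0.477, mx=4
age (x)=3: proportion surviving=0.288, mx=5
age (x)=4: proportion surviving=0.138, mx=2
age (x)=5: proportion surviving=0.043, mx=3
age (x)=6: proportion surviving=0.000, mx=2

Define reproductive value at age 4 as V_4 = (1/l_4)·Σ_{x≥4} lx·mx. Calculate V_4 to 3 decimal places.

2.935

lx·mx for x ≥ 4: 0.276, 0.129, 0 → sum = 0.405
V_4 = 0.405 / l_4 = 0.405 / 0.138 = 2.934783… → 2.935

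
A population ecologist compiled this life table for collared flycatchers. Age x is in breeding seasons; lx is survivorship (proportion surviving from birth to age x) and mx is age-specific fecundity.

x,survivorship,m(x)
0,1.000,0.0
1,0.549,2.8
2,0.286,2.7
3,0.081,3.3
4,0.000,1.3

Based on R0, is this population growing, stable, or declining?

growing

R0 = Σ lx·mx = 0 + 1.5372 + 0.7722 + 0.2673 + 0 = 2.5767
R0 > 1, so the population is growing.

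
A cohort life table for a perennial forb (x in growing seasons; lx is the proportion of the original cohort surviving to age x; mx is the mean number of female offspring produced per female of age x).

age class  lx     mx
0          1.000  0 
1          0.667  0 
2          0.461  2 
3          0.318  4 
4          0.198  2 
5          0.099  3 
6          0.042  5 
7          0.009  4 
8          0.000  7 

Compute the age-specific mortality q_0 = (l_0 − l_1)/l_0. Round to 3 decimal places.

q_0 = (l_0 − l_1) / l_0 = (1 − 0.667) / 1
     = 0.333 / 1 = 0.333 → 0.333

0.333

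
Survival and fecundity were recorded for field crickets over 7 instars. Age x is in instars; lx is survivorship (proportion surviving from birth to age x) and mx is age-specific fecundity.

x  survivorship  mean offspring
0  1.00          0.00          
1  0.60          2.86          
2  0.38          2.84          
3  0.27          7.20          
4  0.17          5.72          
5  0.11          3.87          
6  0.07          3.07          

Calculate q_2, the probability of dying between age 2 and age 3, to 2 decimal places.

0.29

q_2 = (l_2 − l_3) / l_2 = (0.38 − 0.27) / 0.38
     = 0.11 / 0.38 = 0.289474… → 0.29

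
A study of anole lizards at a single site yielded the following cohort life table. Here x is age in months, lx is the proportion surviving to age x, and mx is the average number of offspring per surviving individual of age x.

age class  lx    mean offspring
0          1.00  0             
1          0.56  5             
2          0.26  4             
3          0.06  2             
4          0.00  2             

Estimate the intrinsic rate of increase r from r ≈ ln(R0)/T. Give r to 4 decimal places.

R0 = Σ lx·mx = 0 + 2.8 + 1.04 + 0.12 + 0 = 3.96
Σ x·lx·mx = 5.24; T = 5.24/3.96 = 1.32323…
r ≈ ln(R0)/T = ln(3.96)/1.32323… = 1.040062… → 1.0401

1.0401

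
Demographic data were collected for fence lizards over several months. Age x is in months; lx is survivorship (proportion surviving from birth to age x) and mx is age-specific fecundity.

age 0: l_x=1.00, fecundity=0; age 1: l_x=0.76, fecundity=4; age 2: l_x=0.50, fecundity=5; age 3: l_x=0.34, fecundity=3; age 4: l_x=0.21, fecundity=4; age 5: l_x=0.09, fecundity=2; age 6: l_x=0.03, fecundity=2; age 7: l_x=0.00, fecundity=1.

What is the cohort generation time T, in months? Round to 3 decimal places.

lx·mx: 0, 3.04, 2.5, 1.02, 0.84, 0.18, 0.06, 0 → R0 = 7.64
x·lx·mx: 0, 3.04, 5, 3.06, 3.36, 0.9, 0.36, 0 → Σ = 15.72
T = 15.72 / 7.64 = 2.057592… → 2.058

2.058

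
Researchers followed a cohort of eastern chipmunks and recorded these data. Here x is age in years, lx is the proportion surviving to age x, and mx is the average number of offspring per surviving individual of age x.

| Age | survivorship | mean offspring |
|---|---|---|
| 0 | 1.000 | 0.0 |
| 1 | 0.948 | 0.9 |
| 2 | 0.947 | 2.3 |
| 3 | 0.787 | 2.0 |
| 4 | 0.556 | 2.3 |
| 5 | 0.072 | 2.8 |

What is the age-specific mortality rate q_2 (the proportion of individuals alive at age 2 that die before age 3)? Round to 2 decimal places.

0.17

q_2 = (l_2 − l_3) / l_2 = (0.947 − 0.787) / 0.947
     = 0.16 / 0.947 = 0.168955… → 0.17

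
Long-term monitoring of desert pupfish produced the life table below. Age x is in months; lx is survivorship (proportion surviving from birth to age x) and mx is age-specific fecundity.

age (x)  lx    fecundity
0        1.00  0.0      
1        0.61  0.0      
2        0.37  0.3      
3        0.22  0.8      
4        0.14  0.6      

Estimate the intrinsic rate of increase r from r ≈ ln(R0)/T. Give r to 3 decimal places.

-0.339

R0 = Σ lx·mx = 0 + 0 + 0.111 + 0.176 + 0.084 = 0.371
Σ x·lx·mx = 1.086; T = 1.086/0.371 = 2.92722…
r ≈ ln(R0)/T = ln(0.371)/2.92722… = -0.33874… → -0.339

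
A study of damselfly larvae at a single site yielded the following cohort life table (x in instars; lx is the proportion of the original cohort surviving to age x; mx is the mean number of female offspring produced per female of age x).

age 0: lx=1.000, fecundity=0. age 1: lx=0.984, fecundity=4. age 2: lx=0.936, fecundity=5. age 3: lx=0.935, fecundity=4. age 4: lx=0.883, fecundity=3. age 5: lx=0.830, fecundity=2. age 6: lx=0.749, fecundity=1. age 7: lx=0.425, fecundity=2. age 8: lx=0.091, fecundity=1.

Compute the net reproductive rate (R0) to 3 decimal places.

lx·mx by age: 0, 3.936, 4.68, 3.74, 2.649, 1.66, 0.749, 0.85, 0.091
R0 = Σ lx·mx = 18.355 → 18.355

18.355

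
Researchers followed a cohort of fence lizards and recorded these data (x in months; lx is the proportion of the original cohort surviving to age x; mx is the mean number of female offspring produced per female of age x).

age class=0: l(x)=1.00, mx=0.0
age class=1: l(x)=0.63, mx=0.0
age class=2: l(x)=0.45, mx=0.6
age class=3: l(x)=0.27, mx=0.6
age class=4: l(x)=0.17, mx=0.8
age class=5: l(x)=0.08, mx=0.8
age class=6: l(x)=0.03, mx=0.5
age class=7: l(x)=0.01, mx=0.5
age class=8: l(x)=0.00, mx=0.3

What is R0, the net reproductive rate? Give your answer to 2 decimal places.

0.65

lx·mx by age: 0, 0, 0.27, 0.162, 0.136, 0.064, 0.015, 0.005, 0
R0 = Σ lx·mx = 0.652 → 0.65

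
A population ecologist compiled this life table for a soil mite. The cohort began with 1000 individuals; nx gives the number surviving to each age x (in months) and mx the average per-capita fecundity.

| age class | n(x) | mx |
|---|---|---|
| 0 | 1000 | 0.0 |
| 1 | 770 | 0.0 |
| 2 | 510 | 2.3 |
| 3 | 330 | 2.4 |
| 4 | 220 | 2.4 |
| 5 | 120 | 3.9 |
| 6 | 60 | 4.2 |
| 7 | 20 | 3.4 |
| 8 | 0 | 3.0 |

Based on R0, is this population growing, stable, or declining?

lx = nx/n0 = nx/1000: 1, 0.77, 0.51, 0.33, 0.22, 0.12, 0.06, 0.02, 0
R0 = Σ lx·mx = 0 + 0 + 1.173 + 0.792 + 0.528 + 0.468 + 0.252 + 0.068 + 0 = 3.281
R0 > 1, so the population is growing.

growing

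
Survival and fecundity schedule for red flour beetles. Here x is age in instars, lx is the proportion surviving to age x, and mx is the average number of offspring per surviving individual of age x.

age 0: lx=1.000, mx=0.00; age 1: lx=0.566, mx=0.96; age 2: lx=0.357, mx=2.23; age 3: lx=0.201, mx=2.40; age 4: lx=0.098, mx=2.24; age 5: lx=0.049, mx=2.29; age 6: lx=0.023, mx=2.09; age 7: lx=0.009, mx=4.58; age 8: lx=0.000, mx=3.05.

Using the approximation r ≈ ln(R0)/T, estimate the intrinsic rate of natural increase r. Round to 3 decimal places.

R0 = Σ lx·mx = 0 + 0.54336 + 0.79611 + 0.4824 + 0.21952 + 0.11221 + 0.04807 + 0.04122 + 0 = 2.24289
Σ x·lx·mx = 5.59887; T = 5.59887/2.24289 = 2.49627…
r ≈ ln(R0)/T = ln(2.24289)/2.49627… = 0.32359… → 0.324

0.324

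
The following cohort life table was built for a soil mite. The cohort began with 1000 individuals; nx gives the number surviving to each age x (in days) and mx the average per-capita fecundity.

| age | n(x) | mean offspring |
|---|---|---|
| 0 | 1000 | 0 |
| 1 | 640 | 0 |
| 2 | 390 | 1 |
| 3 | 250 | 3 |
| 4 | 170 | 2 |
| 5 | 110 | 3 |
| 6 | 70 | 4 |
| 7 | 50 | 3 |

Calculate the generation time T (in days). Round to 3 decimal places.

3.915

lx = nx/n0 = nx/1000: 1, 0.64, 0.39, 0.25, 0.17, 0.11, 0.07, 0.05
lx·mx: 0, 0, 0.39, 0.75, 0.34, 0.33, 0.28, 0.15 → R0 = 2.24
x·lx·mx: 0, 0, 0.78, 2.25, 1.36, 1.65, 1.68, 1.05 → Σ = 8.77
T = 8.77 / 2.24 = 3.915179… → 3.915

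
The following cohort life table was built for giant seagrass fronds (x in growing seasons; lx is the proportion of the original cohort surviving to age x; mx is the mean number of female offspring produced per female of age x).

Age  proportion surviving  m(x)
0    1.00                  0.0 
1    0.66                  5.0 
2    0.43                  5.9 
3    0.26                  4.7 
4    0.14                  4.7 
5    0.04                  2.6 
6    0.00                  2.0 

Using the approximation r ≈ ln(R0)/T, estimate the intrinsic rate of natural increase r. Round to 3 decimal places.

R0 = Σ lx·mx = 0 + 3.3 + 2.537 + 1.222 + 0.658 + 0.104 + 0 = 7.821
Σ x·lx·mx = 15.192; T = 15.192/7.821 = 1.94246…
r ≈ ln(R0)/T = ln(7.821)/1.94246… = 1.05887… → 1.059

1.059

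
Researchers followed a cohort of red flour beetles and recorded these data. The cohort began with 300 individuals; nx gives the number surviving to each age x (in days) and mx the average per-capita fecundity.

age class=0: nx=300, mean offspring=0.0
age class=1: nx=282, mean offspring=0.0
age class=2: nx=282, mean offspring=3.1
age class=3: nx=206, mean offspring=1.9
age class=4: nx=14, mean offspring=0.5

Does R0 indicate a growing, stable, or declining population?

lx = nx/n0 = nx/300: 1, 0.94, 0.94, 0.68667…, 0.04667…
R0 = Σ lx·mx = 0 + 0 + 2.914 + 1.304667… + 0.023333… = 4.242…
R0 > 1, so the population is growing.

growing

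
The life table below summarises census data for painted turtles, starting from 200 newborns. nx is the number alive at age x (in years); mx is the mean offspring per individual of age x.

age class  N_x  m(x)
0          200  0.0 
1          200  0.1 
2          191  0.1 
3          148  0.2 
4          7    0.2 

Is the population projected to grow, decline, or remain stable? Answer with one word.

declining

lx = nx/n0 = nx/200: 1, 1, 0.955, 0.74, 0.035
R0 = Σ lx·mx = 0 + 0.1 + 0.0955 + 0.148 + 0.007 = 0.3505
R0 < 1, so the population is declining.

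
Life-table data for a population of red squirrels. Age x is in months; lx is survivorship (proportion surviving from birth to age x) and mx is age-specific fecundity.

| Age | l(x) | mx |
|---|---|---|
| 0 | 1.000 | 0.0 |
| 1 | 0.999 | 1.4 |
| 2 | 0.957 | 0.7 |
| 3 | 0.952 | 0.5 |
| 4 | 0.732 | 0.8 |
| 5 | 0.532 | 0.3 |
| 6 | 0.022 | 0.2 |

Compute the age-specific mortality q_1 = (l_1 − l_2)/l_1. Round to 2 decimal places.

q_1 = (l_1 − l_2) / l_1 = (0.999 − 0.957) / 0.999
     = 0.042 / 0.999 = 0.042042… → 0.04

0.04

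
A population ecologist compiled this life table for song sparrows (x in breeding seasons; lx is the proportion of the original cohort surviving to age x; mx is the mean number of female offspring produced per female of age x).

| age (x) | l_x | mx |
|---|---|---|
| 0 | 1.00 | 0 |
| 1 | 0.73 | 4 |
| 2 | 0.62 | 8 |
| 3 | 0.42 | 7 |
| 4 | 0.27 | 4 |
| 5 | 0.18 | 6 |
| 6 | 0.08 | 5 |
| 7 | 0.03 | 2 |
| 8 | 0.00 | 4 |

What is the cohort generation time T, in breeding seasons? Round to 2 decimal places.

lx·mx: 0, 2.92, 4.96, 2.94, 1.08, 1.08, 0.4, 0.06, 0 → R0 = 13.44
x·lx·mx: 0, 2.92, 9.92, 8.82, 4.32, 5.4, 2.4, 0.42, 0 → Σ = 34.2
T = 34.2 / 13.44 = 2.544643… → 2.54

2.54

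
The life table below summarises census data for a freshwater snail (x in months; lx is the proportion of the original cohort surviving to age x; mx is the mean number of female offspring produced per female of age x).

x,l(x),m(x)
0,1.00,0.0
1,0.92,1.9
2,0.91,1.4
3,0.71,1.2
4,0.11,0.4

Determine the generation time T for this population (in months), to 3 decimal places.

lx·mx: 0, 1.748, 1.274, 0.852, 0.044 → R0 = 3.918
x·lx·mx: 0, 1.748, 2.548, 2.556, 0.176 → Σ = 7.028
T = 7.028 / 3.918 = 1.793772… → 1.794

1.794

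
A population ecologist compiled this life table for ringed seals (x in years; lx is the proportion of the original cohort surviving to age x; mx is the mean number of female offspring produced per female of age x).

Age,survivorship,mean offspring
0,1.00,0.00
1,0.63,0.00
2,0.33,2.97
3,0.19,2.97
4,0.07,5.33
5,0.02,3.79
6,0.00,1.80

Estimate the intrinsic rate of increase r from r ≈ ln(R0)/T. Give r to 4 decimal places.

R0 = Σ lx·mx = 0 + 0 + 0.9801 + 0.5643 + 0.3731 + 0.0758 + 0 = 1.9933
Σ x·lx·mx = 5.5245; T = 5.5245/1.9933 = 2.77153…
r ≈ ln(R0)/T = ln(1.9933)/2.77153… = 0.248884… → 0.2489

0.2489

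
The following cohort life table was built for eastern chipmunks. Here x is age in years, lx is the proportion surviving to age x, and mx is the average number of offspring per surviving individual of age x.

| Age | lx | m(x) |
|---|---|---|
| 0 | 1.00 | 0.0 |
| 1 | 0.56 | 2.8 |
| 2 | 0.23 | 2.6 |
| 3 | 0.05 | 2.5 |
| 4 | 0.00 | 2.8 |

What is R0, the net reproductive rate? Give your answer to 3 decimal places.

lx·mx by age: 0, 1.568, 0.598, 0.125, 0
R0 = Σ lx·mx = 2.291 → 2.291

2.291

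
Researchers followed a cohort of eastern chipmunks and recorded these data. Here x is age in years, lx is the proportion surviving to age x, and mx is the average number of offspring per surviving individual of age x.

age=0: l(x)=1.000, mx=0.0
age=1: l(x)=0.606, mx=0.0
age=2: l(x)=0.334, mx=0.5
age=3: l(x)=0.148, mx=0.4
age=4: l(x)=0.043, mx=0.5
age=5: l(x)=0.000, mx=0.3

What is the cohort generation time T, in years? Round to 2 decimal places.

2.41

lx·mx: 0, 0, 0.167, 0.0592, 0.0215, 0 → R0 = 0.2477
x·lx·mx: 0, 0, 0.334, 0.1776, 0.086, 0 → Σ = 0.5976
T = 0.5976 / 0.2477 = 2.412596… → 2.41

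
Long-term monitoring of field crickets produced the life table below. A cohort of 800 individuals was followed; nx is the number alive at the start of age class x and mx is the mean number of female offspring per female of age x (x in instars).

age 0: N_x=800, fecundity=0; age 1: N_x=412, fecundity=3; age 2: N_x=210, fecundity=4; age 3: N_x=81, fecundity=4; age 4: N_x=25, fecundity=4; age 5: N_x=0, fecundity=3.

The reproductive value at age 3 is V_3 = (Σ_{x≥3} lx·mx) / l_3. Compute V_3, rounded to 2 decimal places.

lx = nx/n0 = nx/800: 1, 0.515, 0.2625, 0.10125, 0.03125, 0
lx·mx for x ≥ 3: 0.405, 0.125, 0 → sum = 0.53
V_3 = 0.53 / l_3 = 0.53 / 0.10125 = 5.234568… → 5.23

5.23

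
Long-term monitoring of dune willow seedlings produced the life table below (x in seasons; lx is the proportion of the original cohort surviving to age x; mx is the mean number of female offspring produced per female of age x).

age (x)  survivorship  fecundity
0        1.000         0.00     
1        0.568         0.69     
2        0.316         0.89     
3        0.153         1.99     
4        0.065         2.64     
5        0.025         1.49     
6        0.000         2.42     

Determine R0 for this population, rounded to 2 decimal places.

lx·mx by age: 0, 0.39192, 0.28124, 0.30447, 0.1716, 0.03725, 0
R0 = Σ lx·mx = 1.18648 → 1.19

1.19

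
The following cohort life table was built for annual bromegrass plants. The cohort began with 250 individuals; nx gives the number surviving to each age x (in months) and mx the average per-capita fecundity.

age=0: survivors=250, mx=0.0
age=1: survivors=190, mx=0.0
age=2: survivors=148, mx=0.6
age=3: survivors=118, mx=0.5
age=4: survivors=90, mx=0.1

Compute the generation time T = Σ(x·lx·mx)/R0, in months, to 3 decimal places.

lx = nx/n0 = nx/250: 1, 0.76, 0.592, 0.472, 0.36
lx·mx: 0, 0, 0.3552, 0.236, 0.036 → R0 = 0.6272
x·lx·mx: 0, 0, 0.7104, 0.708, 0.144 → Σ = 1.5624
T = 1.5624 / 0.6272 = 2.491071… → 2.491

2.491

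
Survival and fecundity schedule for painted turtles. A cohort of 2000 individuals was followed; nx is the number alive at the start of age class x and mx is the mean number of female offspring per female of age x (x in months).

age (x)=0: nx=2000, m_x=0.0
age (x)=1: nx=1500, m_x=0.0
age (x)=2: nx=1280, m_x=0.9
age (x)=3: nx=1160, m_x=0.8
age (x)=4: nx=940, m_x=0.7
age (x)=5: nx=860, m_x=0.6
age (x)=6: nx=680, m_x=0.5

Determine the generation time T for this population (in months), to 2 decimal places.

3.43

lx = nx/n0 = nx/2000: 1, 0.75, 0.64, 0.58, 0.47, 0.43, 0.34
lx·mx: 0, 0, 0.576, 0.464, 0.329, 0.258, 0.17 → R0 = 1.797
x·lx·mx: 0, 0, 1.152, 1.392, 1.316, 1.29, 1.02 → Σ = 6.17
T = 6.17 / 1.797 = 3.4335… → 3.43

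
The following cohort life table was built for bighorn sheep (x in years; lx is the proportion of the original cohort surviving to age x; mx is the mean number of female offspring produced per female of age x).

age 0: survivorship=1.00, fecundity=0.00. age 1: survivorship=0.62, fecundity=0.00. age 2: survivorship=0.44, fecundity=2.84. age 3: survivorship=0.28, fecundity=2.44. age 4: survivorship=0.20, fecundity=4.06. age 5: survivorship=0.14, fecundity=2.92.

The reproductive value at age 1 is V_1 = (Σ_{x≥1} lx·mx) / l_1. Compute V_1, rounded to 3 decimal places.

lx·mx for x ≥ 1: 0, 1.2496, 0.6832, 0.812, 0.4088 → sum = 3.1536
V_1 = 3.1536 / l_1 = 3.1536 / 0.62 = 5.086452… → 5.086

5.086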